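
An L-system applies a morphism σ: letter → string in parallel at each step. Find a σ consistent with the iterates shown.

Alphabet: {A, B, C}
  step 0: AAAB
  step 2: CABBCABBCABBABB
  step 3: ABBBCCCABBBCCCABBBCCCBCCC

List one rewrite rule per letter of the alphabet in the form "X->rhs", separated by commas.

A->BC, B->C, C->ABB

  step 2 ⇒ step 3: CABBCABBCABBABB ⇒ ABB·BC·C·C·ABB·BC·C·C·ABB·BC·C·C·BC·C·C
    A ↦ BC
    B ↦ C
    C ↦ ABB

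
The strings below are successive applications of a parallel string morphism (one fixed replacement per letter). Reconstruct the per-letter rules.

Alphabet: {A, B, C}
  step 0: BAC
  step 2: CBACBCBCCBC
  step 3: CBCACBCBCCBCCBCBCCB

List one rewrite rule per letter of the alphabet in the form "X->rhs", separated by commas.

  step 2 ⇒ step 3: CBACBCBCCBC ⇒ CB·C·ACB·CB·C·CB·C·CB·CB·C·CB
    A ↦ ACB
    B ↦ C
    C ↦ CB

A->ACB, B->C, C->CB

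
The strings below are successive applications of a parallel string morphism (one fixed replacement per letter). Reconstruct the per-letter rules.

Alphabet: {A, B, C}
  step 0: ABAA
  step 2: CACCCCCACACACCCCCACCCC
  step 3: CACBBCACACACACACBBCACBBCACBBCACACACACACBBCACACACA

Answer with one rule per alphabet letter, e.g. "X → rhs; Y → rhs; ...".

A->CBB, B->CC, C->CA

  step 2 ⇒ step 3: CACCCCCACACACCCCCACCCC ⇒ CA·CBB·CA·CA·CA·CA·CA·CBB·CA·CBB·CA·CBB·CA·CA·CA·CA·CA·CBB·CA·CA·CA·CA
    A ↦ CBB
    C ↦ CA
    B ↦ CC  (constrained at step 0)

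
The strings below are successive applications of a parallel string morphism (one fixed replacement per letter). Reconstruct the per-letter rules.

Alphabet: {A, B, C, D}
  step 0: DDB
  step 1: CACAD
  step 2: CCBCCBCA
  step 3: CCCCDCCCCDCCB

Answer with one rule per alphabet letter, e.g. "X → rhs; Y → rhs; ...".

A->B, B->D, C->CC, D->CA

  step 2 ⇒ step 3: CCBCCBCA ⇒ CC·CC·D·CC·CC·D·CC·B
    A ↦ B
    B ↦ D
    C ↦ CC
  step 0 ⇒ step 1: DDB ⇒ CA·CA·D
    D ↦ CA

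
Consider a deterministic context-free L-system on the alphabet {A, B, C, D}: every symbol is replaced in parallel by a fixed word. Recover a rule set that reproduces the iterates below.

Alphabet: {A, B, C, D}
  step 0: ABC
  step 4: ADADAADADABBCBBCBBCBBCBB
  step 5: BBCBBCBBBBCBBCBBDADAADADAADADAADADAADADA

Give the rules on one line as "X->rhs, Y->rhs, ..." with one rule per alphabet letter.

  step 4 ⇒ step 5: ADADAADADABBCBBCBBCBBCBB ⇒ BB·C·BB·C·BB·BB·C·BB·C·BB·DA·DA·A·DA·DA·A·DA·DA·A·DA·DA·A·DA·DA
    A ↦ BB
    B ↦ DA
    C ↦ A
    D ↦ C

A->BB, B->DA, C->A, D->C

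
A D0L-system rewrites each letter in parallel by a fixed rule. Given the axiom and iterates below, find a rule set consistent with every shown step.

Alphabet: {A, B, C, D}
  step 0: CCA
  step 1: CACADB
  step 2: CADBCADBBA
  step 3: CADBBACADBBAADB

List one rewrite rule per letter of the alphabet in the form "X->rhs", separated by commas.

A->DB, B->A, C->CA, D->B

  step 2 ⇒ step 3: CADBCADBBA ⇒ CA·DB·B·A·CA·DB·B·A·A·DB
    A ↦ DB
    B ↦ A
    C ↦ CA
    D ↦ B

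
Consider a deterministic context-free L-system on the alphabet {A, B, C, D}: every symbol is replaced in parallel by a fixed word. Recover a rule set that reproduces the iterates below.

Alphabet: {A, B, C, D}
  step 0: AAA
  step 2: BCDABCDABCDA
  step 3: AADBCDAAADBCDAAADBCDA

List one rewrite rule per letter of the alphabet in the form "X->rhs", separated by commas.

  step 2 ⇒ step 3: BCDABCDABCDA ⇒ AA·D·BC·DA·AA·D·BC·DA·AA·D·BC·DA
    A ↦ DA
    B ↦ AA
    C ↦ D
    D ↦ BC

A->DA, B->AA, C->D, D->BC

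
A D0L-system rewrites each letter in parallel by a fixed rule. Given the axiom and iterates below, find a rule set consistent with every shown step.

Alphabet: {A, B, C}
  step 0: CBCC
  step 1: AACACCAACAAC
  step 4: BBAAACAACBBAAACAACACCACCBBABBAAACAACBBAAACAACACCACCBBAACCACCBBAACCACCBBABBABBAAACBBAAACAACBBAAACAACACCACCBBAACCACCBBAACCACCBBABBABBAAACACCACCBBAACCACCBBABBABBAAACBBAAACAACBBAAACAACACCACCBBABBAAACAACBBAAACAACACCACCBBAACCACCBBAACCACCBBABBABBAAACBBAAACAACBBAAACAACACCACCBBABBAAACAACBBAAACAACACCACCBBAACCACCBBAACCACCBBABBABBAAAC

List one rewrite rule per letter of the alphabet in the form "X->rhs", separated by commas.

  step 0 ⇒ step 1: CBCC ⇒ AAC·ACC·AAC·AAC
    B ↦ ACC
    C ↦ AAC
    A ↦ BBA  (constrained at step 1)

A->BBA, B->ACC, C->AAC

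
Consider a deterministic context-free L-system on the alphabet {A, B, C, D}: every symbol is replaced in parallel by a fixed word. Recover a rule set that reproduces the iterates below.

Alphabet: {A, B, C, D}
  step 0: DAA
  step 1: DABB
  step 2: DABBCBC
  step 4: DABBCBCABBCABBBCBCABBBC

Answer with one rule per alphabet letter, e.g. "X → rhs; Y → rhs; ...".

A->B, B->BC, C->AB, D->DA

  step 1 ⇒ step 2: DABB ⇒ DA·B·BC·BC
    A ↦ B
    B ↦ BC
    D ↦ DA
    C ↦ AB  (constrained at step 2)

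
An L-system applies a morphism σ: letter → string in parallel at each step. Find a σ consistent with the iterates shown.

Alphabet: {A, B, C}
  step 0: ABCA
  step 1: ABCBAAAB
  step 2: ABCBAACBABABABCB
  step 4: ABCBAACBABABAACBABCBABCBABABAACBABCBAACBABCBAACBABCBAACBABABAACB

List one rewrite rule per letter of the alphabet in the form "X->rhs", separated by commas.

  step 1 ⇒ step 2: ABCBAAAB ⇒ AB·CB·AA·CB·AB·AB·AB·CB
    A ↦ AB
    B ↦ CB
    C ↦ AA

A->AB, B->CB, C->AA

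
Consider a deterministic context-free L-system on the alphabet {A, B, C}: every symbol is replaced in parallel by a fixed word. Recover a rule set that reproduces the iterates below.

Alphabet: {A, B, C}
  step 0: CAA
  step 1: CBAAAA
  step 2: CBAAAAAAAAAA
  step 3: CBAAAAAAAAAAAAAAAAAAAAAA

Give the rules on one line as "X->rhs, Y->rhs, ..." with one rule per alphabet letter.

  step 2 ⇒ step 3: CBAAAAAAAAAA ⇒ CB·AA·AA·AA·AA·AA·AA·AA·AA·AA·AA·AA
    A ↦ AA
    B ↦ AA
    C ↦ CB

A->AA, B->AA, C->CB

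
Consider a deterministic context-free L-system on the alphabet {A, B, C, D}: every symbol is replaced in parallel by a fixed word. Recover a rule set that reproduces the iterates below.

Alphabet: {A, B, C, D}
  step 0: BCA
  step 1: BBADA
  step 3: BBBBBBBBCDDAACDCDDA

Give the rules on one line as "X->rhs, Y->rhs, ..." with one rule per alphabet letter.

  step 0 ⇒ step 1: BCA ⇒ BB·A·DA
    A ↦ DA
    B ↦ BB
    C ↦ A
    D ↦ CD  (constrained at step 1)

A->DA, B->BB, C->A, D->CD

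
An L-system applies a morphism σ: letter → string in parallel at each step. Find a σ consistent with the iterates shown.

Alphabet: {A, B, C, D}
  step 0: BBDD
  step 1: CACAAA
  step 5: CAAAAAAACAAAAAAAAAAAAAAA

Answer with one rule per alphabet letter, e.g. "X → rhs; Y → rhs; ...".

  step 0 ⇒ step 1: BBDD ⇒ CA·CA·A·A
    B ↦ CA
    D ↦ A
    A ↦ DD  (constrained at step 1)
    C ↦ B  (constrained at step 1)

A->DD, B->CA, C->B, D->A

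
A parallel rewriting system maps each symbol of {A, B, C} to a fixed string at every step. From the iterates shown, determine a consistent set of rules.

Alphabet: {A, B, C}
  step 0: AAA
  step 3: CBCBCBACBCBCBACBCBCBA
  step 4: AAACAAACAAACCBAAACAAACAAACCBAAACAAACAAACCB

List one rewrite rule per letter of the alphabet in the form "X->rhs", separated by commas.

A->CB, B->AAC, C->A

  step 3 ⇒ step 4: CBCBCBACBCBCBACBCBCBA ⇒ A·AAC·A·AAC·A·AAC·CB·A·AAC·A·AAC·A·AAC·CB·A·AAC·A·AAC·A·AAC·CB
    A ↦ CB
    B ↦ AAC
    C ↦ A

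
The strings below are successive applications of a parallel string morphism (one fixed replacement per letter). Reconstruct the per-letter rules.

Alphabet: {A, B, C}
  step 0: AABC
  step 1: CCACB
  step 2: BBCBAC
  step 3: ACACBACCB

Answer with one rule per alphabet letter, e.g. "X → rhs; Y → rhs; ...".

A->C, B->AC, C->B

  step 2 ⇒ step 3: BBCBAC ⇒ AC·AC·B·AC·C·B
    A ↦ C
    B ↦ AC
    C ↦ B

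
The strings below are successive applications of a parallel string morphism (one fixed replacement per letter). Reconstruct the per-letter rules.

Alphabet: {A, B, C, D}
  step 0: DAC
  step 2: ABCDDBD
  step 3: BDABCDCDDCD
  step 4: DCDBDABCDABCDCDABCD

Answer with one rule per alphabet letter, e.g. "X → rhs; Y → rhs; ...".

  step 3 ⇒ step 4: BDABCDCDDCD ⇒ D·CD·B·D·AB·CD·AB·CD·CD·AB·CD
    A ↦ B
    B ↦ D
    C ↦ AB
    D ↦ CD

A->B, B->D, C->AB, D->CD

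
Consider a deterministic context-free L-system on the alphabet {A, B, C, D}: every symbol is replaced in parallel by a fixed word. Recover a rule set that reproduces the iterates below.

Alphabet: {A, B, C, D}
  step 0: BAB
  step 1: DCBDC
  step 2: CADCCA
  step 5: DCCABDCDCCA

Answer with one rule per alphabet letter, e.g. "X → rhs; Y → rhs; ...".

  step 1 ⇒ step 2: DCBDC ⇒ C·A·DC·C·A
    B ↦ DC
    C ↦ A
    D ↦ C
  step 0 ⇒ step 1: BAB ⇒ DC·B·DC
    A ↦ B

A->B, B->DC, C->A, D->C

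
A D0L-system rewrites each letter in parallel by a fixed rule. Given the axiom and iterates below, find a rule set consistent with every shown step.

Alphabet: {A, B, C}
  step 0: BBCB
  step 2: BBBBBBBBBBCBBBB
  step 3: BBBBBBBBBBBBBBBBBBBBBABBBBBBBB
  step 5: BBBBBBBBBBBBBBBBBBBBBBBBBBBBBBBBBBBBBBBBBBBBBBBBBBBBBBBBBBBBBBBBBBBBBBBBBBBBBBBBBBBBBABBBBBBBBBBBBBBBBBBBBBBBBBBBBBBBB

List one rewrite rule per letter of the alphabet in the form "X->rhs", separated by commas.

  step 2 ⇒ step 3: BBBBBBBBBBCBBBB ⇒ BB·BB·BB·BB·BB·BB·BB·BB·BB·BB·BA·BB·BB·BB·BB
    B ↦ BB
    C ↦ BA
    A ↦ C  (constrained at step 3)

A->C, B->BB, C->BA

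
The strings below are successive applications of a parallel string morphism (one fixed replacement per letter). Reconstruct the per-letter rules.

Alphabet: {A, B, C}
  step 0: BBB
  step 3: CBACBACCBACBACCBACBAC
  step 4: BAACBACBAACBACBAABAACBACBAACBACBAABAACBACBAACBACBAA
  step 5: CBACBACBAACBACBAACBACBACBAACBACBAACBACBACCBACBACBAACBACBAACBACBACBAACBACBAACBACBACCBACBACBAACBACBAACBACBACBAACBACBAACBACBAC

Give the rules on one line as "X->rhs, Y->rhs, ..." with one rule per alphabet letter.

A->BAC, B->C, C->BAA

  step 4 ⇒ step 5: BAACBACBAACBACBAABAACBACBAACBACBAABAACBACBAACBACBAA ⇒ C·BAC·BAC·BAA·C·BAC·BAA·C·BAC·BAC·BAA·C·BAC·BAA·C·BAC·BAC·C·BAC·BAC·BAA·C·BAC·BAA·C·BAC·BAC·BAA·C·BAC·BAA·C·BAC·BAC·C·BAC·BAC·BAA·C·BAC·BAA·C·BAC·BAC·BAA·C·BAC·BAA·C·BAC·BAC
    A ↦ BAC
    B ↦ C
    C ↦ BAA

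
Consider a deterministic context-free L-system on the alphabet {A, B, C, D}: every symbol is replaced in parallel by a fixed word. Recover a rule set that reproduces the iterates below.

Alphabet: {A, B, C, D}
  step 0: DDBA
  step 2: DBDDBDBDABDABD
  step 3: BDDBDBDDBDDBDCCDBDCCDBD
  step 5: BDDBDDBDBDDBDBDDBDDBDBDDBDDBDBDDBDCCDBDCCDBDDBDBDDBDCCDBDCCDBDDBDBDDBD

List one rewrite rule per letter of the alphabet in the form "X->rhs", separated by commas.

A->CC, B->D, C->ABD, D->BD

  step 2 ⇒ step 3: DBDDBDBDABDABD ⇒ BD·D·BD·BD·D·BD·D·BD·CC·D·BD·CC·D·BD
    A ↦ CC
    B ↦ D
    D ↦ BD
    C ↦ ABD  (constrained at step 3)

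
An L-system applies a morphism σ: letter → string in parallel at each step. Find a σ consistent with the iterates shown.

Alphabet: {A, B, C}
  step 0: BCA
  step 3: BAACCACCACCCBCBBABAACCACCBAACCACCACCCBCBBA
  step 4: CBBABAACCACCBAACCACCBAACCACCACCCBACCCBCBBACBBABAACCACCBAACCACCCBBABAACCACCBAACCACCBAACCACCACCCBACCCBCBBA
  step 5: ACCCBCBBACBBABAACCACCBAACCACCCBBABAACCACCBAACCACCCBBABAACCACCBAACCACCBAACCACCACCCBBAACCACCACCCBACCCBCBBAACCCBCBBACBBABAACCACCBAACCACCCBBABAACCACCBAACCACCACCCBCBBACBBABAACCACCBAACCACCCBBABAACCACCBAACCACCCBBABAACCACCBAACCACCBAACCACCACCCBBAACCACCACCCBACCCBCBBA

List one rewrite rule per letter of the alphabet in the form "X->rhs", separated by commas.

A->BA, B->CB, C->ACC

  step 4 ⇒ step 5: CBBABAACCACCBAACCACCBAACCACCACCCBACCCBCBBACBBABAACCACCBAACCACCCBBABAACCACCBAACCACCBAACCACCACCCBACCCBCBBA ⇒ ACC·CB·CB·BA·CB·BA·BA·ACC·ACC·BA·ACC·ACC·CB·BA·BA·ACC·ACC·BA·ACC·ACC·CB·BA·BA·ACC·ACC·BA·ACC·ACC·BA·ACC·ACC·ACC·CB·BA·ACC·ACC·ACC·CB·ACC·CB·CB·BA·ACC·CB·CB·BA·CB·BA·BA·ACC·ACC·BA·ACC·ACC·CB·BA·BA·ACC·ACC·BA·ACC·ACC·ACC·CB·CB·BA·CB·BA·BA·ACC·ACC·BA·ACC·ACC·CB·BA·BA·ACC·ACC·BA·ACC·ACC·CB·BA·BA·ACC·ACC·BA·ACC·ACC·BA·ACC·ACC·ACC·CB·BA·ACC·ACC·ACC·CB·ACC·CB·CB·BA
    A ↦ BA
    B ↦ CB
    C ↦ ACC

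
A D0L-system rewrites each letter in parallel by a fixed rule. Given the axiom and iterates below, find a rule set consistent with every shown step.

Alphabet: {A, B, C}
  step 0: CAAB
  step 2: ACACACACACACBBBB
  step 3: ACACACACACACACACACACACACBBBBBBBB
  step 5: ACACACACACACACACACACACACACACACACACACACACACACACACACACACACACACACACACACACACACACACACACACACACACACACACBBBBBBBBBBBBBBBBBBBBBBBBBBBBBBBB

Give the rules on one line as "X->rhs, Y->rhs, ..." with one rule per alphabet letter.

  step 2 ⇒ step 3: ACACACACACACBBBB ⇒ AC·AC·AC·AC·AC·AC·AC·AC·AC·AC·AC·AC·BB·BB·BB·BB
    A ↦ AC
    B ↦ BB
    C ↦ AC

A->AC, B->BB, C->AC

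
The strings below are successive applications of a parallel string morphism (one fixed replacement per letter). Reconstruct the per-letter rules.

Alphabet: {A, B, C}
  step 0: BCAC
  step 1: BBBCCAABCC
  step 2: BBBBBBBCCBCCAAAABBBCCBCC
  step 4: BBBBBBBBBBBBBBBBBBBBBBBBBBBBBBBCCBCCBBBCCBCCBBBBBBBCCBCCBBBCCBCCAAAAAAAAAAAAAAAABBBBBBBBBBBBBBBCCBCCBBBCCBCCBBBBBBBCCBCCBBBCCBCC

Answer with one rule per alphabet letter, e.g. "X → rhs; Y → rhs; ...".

  step 1 ⇒ step 2: BBBCCAABCC ⇒ BB·BB·BB·BCC·BCC·AA·AA·BB·BCC·BCC
    A ↦ AA
    B ↦ BB
    C ↦ BCC

A->AA, B->BB, C->BCC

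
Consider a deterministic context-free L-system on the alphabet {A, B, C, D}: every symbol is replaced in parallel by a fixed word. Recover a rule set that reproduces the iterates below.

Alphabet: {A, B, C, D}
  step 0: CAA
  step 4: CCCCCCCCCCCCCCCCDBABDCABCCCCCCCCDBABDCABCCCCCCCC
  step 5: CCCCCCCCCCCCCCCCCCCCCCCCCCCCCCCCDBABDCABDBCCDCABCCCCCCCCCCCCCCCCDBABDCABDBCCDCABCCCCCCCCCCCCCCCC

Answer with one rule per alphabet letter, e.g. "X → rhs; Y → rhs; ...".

A->DC, B->AB, C->CC, D->DB

  step 4 ⇒ step 5: CCCCCCCCCCCCCCCCDBABDCABCCCCCCCCDBABDCABCCCCCCCC ⇒ CC·CC·CC·CC·CC·CC·CC·CC·CC·CC·CC·CC·CC·CC·CC·CC·DB·AB·DC·AB·DB·CC·DC·AB·CC·CC·CC·CC·CC·CC·CC·CC·DB·AB·DC·AB·DB·CC·DC·AB·CC·CC·CC·CC·CC·CC·CC·CC
    A ↦ DC
    B ↦ AB
    C ↦ CC
    D ↦ DB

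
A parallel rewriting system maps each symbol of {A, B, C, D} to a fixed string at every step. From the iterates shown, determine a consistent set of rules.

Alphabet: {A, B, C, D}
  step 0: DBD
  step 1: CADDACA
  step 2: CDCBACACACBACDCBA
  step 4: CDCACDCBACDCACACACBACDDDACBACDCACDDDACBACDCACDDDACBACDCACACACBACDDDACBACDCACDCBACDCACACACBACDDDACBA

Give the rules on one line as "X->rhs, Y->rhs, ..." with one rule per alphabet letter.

A->CBA, B->DDA, C->CD, D->CA

  step 1 ⇒ step 2: CADDACA ⇒ CD·CBA·CA·CA·CBA·CD·CBA
    A ↦ CBA
    C ↦ CD
    D ↦ CA
  step 0 ⇒ step 1: DBD ⇒ CA·DDA·CA
    B ↦ DDA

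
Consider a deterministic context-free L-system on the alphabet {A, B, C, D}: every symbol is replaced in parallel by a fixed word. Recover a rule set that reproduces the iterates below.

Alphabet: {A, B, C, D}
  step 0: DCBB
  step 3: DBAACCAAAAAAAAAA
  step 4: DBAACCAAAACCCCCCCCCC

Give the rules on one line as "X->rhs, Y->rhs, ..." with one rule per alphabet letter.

A->C, B->A, C->AA, D->DBA

  step 3 ⇒ step 4: DBAACCAAAAAAAAAA ⇒ DBA·A·C·C·AA·AA·C·C·C·C·C·C·C·C·C·C
    A ↦ C
    B ↦ A
    C ↦ AA
    D ↦ DBA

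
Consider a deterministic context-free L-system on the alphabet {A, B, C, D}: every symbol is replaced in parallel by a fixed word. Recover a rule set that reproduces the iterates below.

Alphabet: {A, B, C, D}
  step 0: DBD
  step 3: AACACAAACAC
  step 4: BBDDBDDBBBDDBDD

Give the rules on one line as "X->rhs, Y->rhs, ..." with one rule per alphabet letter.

A->B, B->A, C->DD, D->AC

  step 3 ⇒ step 4: AACACAAACAC ⇒ B·B·DD·B·DD·B·B·B·DD·B·DD
    A ↦ B
    C ↦ DD
    B ↦ A  (constrained at step 0)
    D ↦ AC  (constrained at step 0)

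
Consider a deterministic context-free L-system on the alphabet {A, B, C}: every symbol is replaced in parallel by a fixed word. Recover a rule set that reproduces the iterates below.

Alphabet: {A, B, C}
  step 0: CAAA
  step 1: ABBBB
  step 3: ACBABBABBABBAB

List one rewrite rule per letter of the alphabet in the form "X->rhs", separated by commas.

  step 0 ⇒ step 1: CAAA ⇒ AB·B·B·B
    A ↦ B
    C ↦ AB
    B ↦ AC  (constrained at step 1)

A->B, B->AC, C->AB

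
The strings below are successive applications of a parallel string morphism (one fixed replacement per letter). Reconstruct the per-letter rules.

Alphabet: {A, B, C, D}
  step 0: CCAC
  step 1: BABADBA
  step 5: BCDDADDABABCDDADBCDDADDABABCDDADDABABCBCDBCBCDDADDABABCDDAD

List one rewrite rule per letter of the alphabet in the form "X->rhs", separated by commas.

A->D, B->DA, C->BA, D->BC

  step 0 ⇒ step 1: CCAC ⇒ BA·BA·D·BA
    A ↦ D
    C ↦ BA
    B ↦ DA  (constrained at step 1)
    D ↦ BC  (constrained at step 1)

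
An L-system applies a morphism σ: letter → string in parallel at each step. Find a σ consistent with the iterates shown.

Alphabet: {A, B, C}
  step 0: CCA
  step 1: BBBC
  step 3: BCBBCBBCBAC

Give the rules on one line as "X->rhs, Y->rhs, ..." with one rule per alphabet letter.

A->BC, B->AC, C->B

  step 0 ⇒ step 1: CCA ⇒ B·B·BC
    A ↦ BC
    C ↦ B
    B ↦ AC  (constrained at step 1)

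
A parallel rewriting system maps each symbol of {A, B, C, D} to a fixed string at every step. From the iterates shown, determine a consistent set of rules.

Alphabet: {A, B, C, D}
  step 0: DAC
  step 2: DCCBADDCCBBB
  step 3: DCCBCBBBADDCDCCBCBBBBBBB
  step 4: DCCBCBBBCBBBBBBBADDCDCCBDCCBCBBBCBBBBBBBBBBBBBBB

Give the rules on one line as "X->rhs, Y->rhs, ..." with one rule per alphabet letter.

A->AD, B->BB, C->CB, D->DC

  step 3 ⇒ step 4: DCCBCBBBADDCDCCBCBBBBBBB ⇒ DC·CB·CB·BB·CB·BB·BB·BB·AD·DC·DC·CB·DC·CB·CB·BB·CB·BB·BB·BB·BB·BB·BB·BB
    A ↦ AD
    B ↦ BB
    C ↦ CB
    D ↦ DC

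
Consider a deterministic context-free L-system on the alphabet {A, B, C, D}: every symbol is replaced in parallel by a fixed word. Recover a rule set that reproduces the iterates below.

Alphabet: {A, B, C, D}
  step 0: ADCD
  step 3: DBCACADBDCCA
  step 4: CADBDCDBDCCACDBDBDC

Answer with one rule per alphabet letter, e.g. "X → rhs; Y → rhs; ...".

A->DC, B->A, C->DB, D->C

  step 3 ⇒ step 4: DBCACADBDCCA ⇒ C·A·DB·DC·DB·DC·C·A·C·DB·DB·DC
    A ↦ DC
    B ↦ A
    C ↦ DB
    D ↦ C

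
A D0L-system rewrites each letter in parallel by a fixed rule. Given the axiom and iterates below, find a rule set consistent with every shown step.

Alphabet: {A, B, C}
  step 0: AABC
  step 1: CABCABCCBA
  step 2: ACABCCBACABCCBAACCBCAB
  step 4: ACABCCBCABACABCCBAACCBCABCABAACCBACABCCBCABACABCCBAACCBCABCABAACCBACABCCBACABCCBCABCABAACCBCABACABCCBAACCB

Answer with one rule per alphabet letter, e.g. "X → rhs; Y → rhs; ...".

  step 1 ⇒ step 2: CABCABCCBA ⇒ A·CAB·CCB·A·CAB·CCB·A·A·CCB·CAB
    A ↦ CAB
    B ↦ CCB
    C ↦ A

A->CAB, B->CCB, C->A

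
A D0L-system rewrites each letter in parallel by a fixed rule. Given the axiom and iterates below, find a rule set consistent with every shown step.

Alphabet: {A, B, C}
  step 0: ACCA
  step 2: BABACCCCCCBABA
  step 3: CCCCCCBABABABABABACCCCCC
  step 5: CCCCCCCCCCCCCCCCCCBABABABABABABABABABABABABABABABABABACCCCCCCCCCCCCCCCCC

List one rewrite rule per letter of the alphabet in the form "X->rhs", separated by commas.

  step 2 ⇒ step 3: BABACCCCCCBABA ⇒ C·CC·C·CC·BA·BA·BA·BA·BA·BA·C·CC·C·CC
    A ↦ CC
    B ↦ C
    C ↦ BA

A->CC, B->C, C->BA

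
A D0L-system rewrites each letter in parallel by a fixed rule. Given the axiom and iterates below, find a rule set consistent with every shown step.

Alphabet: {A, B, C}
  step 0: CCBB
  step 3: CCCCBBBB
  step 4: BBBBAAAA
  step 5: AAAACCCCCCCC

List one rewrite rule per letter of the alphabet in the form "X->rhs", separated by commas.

A->CC, B->A, C->B

  step 4 ⇒ step 5: BBBBAAAA ⇒ A·A·A·A·CC·CC·CC·CC
    A ↦ CC
    B ↦ A
  step 3 ⇒ step 4: CCCCBBBB ⇒ B·B·B·B·A·A·A·A
    C ↦ B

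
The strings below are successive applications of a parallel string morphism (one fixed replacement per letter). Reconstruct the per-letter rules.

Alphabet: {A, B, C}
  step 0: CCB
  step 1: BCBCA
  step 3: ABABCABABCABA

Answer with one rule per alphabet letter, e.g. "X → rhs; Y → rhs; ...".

  step 0 ⇒ step 1: CCB ⇒ BC·BC·A
    B ↦ A
    C ↦ BC
    A ↦ AB  (constrained at step 1)

A->AB, B->A, C->BC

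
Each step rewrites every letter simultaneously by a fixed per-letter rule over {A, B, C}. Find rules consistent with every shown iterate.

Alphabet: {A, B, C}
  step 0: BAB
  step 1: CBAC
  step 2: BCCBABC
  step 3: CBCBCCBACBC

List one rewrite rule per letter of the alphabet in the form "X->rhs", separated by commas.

A->BA, B->C, C->BC

  step 2 ⇒ step 3: BCCBABC ⇒ C·BC·BC·C·BA·C·BC
    A ↦ BA
    B ↦ C
    C ↦ BC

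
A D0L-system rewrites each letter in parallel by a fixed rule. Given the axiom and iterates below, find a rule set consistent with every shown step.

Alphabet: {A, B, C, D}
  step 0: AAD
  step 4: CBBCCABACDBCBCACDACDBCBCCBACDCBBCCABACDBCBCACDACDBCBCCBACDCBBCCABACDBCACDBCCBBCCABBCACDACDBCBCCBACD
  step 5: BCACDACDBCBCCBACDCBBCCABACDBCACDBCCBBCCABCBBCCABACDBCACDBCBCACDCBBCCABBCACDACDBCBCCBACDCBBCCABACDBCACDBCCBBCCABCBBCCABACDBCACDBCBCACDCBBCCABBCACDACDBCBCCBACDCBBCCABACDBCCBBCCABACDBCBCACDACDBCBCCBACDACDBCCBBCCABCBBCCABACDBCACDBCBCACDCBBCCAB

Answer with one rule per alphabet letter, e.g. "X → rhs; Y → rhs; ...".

  step 4 ⇒ step 5: CBBCCABACDBCBCACDACDBCBCCBACDCBBCCABACDBCBCACDACDBCBCCBACDCBBCCABACDBCACDBCCBBCCABBCACDACDBCBCCBACD ⇒ BC·ACD·ACD·BC·BC·CB·ACD·CB·BC·CAB·ACD·BC·ACD·BC·CB·BC·CAB·CB·BC·CAB·ACD·BC·ACD·BC·BC·ACD·CB·BC·CAB·BC·ACD·ACD·BC·BC·CB·ACD·CB·BC·CAB·ACD·BC·ACD·BC·CB·BC·CAB·CB·BC·CAB·ACD·BC·ACD·BC·BC·ACD·CB·BC·CAB·BC·ACD·ACD·BC·BC·CB·ACD·CB·BC·CAB·ACD·BC·CB·BC·CAB·ACD·BC·BC·ACD·ACD·BC·BC·CB·ACD·ACD·BC·CB·BC·CAB·CB·BC·CAB·ACD·BC·ACD·BC·BC·ACD·CB·BC·CAB
    A ↦ CB
    B ↦ ACD
    C ↦ BC
    D ↦ CAB

A->CB, B->ACD, C->BC, D->CAB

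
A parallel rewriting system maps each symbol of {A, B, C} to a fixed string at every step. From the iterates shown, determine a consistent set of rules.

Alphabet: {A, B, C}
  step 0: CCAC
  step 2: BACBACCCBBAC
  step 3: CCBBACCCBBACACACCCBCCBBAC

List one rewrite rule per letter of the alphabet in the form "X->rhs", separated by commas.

A->B, B->CCB, C->AC

  step 2 ⇒ step 3: BACBACCCBBAC ⇒ CCB·B·AC·CCB·B·AC·AC·AC·CCB·CCB·B·AC
    A ↦ B
    B ↦ CCB
    C ↦ AC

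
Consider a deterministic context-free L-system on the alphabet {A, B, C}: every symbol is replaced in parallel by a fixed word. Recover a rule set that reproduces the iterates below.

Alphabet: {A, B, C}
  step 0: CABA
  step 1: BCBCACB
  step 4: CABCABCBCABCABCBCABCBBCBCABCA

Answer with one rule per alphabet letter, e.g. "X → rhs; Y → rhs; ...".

A->CB, B->CA, C->B

  step 0 ⇒ step 1: CABA ⇒ B·CB·CA·CB
    A ↦ CB
    B ↦ CA
    C ↦ B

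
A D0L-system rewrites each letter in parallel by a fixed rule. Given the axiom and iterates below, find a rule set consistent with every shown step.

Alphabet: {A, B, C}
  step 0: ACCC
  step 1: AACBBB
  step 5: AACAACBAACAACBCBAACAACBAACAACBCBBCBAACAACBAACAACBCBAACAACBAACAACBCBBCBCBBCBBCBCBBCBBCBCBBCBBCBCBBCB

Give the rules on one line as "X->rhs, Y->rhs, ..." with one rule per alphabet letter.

A->AAC, B->CB, C->B

  step 0 ⇒ step 1: ACCC ⇒ AAC·B·B·B
    A ↦ AAC
    C ↦ B
    B ↦ CB  (constrained at step 1)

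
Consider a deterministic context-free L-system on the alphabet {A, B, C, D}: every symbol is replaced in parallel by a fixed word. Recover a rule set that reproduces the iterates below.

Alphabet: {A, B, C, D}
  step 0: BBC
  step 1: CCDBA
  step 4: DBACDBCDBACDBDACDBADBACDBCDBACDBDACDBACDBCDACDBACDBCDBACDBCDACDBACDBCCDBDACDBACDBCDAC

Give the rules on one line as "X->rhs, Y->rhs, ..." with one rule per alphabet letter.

  step 0 ⇒ step 1: BBC ⇒ C·C·DBA
    B ↦ C
    C ↦ DBA
    A ↦ DAC  (constrained at step 1)
    D ↦ CDB  (constrained at step 1)

A->DAC, B->C, C->DBA, D->CDB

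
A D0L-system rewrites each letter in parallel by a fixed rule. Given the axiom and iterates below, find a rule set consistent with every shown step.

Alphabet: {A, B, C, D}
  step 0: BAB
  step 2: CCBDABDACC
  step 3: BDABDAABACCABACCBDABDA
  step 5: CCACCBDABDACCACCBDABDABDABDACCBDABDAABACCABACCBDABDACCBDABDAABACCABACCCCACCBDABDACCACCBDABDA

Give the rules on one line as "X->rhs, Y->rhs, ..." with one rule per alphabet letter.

  step 2 ⇒ step 3: CCBDABDACC ⇒ BDA·BDA·A·BA·CC·A·BA·CC·BDA·BDA
    A ↦ CC
    B ↦ A
    C ↦ BDA
    D ↦ BA

A->CC, B->A, C->BDA, D->BA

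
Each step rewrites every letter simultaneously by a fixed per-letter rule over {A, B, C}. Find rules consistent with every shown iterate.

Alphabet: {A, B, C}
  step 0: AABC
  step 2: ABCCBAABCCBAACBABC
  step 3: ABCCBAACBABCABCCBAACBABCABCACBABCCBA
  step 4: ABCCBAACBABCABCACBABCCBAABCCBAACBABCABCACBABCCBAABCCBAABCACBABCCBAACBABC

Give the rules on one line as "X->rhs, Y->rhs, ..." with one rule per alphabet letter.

  step 3 ⇒ step 4: ABCCBAACBABCABCCBAACBABCABCACBABCCBA ⇒ ABC·CB·A·A·CB·ABC·ABC·A·CB·ABC·CB·A·ABC·CB·A·A·CB·ABC·ABC·A·CB·ABC·CB·A·ABC·CB·A·ABC·A·CB·ABC·CB·A·A·CB·ABC
    A ↦ ABC
    B ↦ CB
    C ↦ A

A->ABC, B->CB, C->A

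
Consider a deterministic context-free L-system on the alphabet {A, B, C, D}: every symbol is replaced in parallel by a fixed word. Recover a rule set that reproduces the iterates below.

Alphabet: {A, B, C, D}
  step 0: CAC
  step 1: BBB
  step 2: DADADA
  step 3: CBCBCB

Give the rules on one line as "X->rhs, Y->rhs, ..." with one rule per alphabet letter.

A->B, B->DA, C->B, D->C

  step 2 ⇒ step 3: DADADA ⇒ C·B·C·B·C·B
    A ↦ B
    D ↦ C
  step 1 ⇒ step 2: BBB ⇒ DA·DA·DA
    B ↦ DA
  step 0 ⇒ step 1: CAC ⇒ B·B·B
    C ↦ B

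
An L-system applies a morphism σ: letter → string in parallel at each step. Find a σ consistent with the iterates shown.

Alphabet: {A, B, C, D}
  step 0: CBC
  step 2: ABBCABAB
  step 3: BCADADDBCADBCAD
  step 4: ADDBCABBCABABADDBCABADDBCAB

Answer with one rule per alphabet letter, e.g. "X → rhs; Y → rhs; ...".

  step 3 ⇒ step 4: BCADADDBCADBCAD ⇒ AD·D·BC·AB·BC·AB·AB·AD·D·BC·AB·AD·D·BC·AB
    A ↦ BC
    B ↦ AD
    C ↦ D
    D ↦ AB

A->BC, B->AD, C->D, D->AB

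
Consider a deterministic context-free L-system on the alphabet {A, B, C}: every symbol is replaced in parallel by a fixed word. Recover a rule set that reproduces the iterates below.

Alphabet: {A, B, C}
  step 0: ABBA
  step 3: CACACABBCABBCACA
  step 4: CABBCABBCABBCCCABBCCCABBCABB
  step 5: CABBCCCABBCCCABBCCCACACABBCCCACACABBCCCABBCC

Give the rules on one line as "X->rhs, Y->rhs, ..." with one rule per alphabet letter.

  step 4 ⇒ step 5: CABBCABBCABBCCCABBCCCABBCABB ⇒ CA·BB·C·C·CA·BB·C·C·CA·BB·C·C·CA·CA·CA·BB·C·C·CA·CA·CA·BB·C·C·CA·BB·C·C
    A ↦ BB
    B ↦ C
    C ↦ CA

A->BB, B->C, C->CA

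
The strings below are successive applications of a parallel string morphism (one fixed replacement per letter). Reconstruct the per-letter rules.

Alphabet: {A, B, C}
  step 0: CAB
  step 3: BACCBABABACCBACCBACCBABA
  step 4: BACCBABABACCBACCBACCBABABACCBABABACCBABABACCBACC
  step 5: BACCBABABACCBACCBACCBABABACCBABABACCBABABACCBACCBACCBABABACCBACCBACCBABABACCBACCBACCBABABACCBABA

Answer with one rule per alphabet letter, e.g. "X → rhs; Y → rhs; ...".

A->CC, B->BA, C->BA

  step 4 ⇒ step 5: BACCBABABACCBACCBACCBABABACCBABABACCBABABACCBACC ⇒ BA·CC·BA·BA·BA·CC·BA·CC·BA·CC·BA·BA·BA·CC·BA·BA·BA·CC·BA·BA·BA·CC·BA·CC·BA·CC·BA·BA·BA·CC·BA·CC·BA·CC·BA·BA·BA·CC·BA·CC·BA·CC·BA·BA·BA·CC·BA·BA
    A ↦ CC
    B ↦ BA
    C ↦ BA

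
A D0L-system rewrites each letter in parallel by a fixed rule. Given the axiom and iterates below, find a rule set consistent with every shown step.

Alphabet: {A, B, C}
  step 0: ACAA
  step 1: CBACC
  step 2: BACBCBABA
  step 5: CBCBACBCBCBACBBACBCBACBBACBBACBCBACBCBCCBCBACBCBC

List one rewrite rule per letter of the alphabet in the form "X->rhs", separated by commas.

A->C, B->CB, C->BA

  step 1 ⇒ step 2: CBACC ⇒ BA·CB·C·BA·BA
    A ↦ C
    B ↦ CB
    C ↦ BA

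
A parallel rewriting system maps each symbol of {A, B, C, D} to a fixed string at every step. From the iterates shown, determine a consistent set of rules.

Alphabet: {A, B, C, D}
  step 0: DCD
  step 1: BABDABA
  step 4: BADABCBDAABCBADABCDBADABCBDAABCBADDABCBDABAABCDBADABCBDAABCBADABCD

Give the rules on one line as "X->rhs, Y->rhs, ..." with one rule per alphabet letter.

A->D, B->ABC, C->BDA, D->BA

  step 0 ⇒ step 1: DCD ⇒ BA·BDA·BA
    C ↦ BDA
    D ↦ BA
    A ↦ D  (constrained at step 1)
    B ↦ ABC  (constrained at step 1)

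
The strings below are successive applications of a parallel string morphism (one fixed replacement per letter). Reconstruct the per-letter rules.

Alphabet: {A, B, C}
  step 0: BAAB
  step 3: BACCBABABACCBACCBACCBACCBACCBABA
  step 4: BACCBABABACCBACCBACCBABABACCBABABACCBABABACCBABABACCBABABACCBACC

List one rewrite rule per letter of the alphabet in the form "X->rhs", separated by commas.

A->CC, B->BA, C->BA

  step 3 ⇒ step 4: BACCBABABACCBACCBACCBACCBACCBABA ⇒ BA·CC·BA·BA·BA·CC·BA·CC·BA·CC·BA·BA·BA·CC·BA·BA·BA·CC·BA·BA·BA·CC·BA·BA·BA·CC·BA·BA·BA·CC·BA·CC
    A ↦ CC
    B ↦ BA
    C ↦ BA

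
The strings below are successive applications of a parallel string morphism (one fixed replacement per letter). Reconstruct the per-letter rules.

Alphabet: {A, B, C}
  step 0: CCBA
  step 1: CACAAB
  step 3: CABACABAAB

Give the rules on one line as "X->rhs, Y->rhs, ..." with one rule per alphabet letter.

  step 0 ⇒ step 1: CCBA ⇒ CA·CA·A·B
    A ↦ B
    B ↦ A
    C ↦ CA

A->B, B->A, C->CA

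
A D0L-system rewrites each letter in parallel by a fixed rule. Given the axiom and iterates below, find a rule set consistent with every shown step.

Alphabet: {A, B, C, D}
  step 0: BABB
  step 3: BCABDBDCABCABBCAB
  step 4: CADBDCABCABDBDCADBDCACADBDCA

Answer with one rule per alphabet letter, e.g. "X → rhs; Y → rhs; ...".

A->BD, B->CA, C->D, D->B

  step 3 ⇒ step 4: BCABDBDCABCABBCAB ⇒ CA·D·BD·CA·B·CA·B·D·BD·CA·D·BD·CA·CA·D·BD·CA
    A ↦ BD
    B ↦ CA
    C ↦ D
    D ↦ B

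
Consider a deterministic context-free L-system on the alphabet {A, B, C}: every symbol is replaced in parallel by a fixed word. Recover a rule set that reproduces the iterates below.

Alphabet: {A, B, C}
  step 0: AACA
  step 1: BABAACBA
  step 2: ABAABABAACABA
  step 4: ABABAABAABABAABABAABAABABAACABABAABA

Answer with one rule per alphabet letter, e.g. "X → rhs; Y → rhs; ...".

A->BA, B->A, C->AC

  step 1 ⇒ step 2: BABAACBA ⇒ A·BA·A·BA·BA·AC·A·BA
    A ↦ BA
    B ↦ A
    C ↦ AC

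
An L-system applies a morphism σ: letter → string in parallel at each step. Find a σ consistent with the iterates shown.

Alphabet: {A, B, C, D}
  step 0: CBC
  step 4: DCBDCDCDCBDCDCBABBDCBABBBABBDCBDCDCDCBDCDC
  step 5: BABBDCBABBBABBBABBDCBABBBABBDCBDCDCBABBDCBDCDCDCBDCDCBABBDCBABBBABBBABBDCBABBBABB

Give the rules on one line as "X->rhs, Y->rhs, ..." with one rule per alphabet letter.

A->B, B->DC, C->BB, D->BA

  step 4 ⇒ step 5: DCBDCDCDCBDCDCBABBDCBABBBABBDCBDCDCDCBDCDC ⇒ BA·BB·DC·BA·BB·BA·BB·BA·BB·DC·BA·BB·BA·BB·DC·B·DC·DC·BA·BB·DC·B·DC·DC·DC·B·DC·DC·BA·BB·DC·BA·BB·BA·BB·BA·BB·DC·BA·BB·BA·BB
    A ↦ B
    B ↦ DC
    C ↦ BB
    D ↦ BA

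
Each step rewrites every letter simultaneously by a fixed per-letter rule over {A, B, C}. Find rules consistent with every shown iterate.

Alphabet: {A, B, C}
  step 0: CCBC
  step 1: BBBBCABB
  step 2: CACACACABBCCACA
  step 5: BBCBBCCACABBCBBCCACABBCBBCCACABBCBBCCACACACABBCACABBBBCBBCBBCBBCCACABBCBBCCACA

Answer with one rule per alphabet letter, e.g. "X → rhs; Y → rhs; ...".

  step 1 ⇒ step 2: BBBBCABB ⇒ CA·CA·CA·CA·BB·C·CA·CA
    A ↦ C
    B ↦ CA
    C ↦ BB

A->C, B->CA, C->BB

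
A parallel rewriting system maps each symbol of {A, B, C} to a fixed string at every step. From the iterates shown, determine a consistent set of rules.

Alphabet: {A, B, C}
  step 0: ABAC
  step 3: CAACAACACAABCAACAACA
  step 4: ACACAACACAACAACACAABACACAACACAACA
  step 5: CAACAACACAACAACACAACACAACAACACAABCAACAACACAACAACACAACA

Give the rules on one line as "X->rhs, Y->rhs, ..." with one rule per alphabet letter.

  step 4 ⇒ step 5: ACACAACACAACAACACAABACACAACACAACA ⇒ CA·A·CA·A·CA·CA·A·CA·A·CA·CA·A·CA·CA·A·CA·A·CA·CA·AB·CA·A·CA·A·CA·CA·A·CA·A·CA·CA·A·CA
    A ↦ CA
    B ↦ AB
    C ↦ A

A->CA, B->AB, C->A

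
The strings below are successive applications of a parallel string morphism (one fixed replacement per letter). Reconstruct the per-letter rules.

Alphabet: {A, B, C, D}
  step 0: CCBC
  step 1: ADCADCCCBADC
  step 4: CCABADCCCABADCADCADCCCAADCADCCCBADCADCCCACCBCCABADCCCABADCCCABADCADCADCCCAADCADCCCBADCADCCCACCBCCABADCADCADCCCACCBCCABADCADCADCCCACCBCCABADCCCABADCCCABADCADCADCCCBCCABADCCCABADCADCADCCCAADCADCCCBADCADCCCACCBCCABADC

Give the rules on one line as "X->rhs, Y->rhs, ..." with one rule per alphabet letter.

A->CCA, B->CCB, C->ADC, D->B

  step 0 ⇒ step 1: CCBC ⇒ ADC·ADC·CCB·ADC
    B ↦ CCB
    C ↦ ADC
    A ↦ CCA  (constrained at step 1)
    D ↦ B  (constrained at step 1)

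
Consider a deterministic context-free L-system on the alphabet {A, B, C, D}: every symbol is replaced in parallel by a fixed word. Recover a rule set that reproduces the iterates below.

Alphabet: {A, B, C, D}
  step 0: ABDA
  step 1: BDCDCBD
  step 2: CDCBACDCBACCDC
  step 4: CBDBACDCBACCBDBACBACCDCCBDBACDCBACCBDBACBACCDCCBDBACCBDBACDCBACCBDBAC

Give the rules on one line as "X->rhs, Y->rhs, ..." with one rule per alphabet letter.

A->BD, B->C, C->BAC, D->DC

  step 1 ⇒ step 2: BDCDCBD ⇒ C·DC·BAC·DC·BAC·C·DC
    B ↦ C
    C ↦ BAC
    D ↦ DC
  step 0 ⇒ step 1: ABDA ⇒ BD·C·DC·BD
    A ↦ BD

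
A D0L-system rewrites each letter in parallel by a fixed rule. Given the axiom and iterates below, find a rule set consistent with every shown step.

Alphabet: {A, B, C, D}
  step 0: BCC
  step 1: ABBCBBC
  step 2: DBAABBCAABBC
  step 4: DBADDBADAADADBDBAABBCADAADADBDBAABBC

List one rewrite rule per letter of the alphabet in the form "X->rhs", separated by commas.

  step 1 ⇒ step 2: ABBCBBC ⇒ DB·A·A·BBC·A·A·BBC
    A ↦ DB
    B ↦ A
    C ↦ BBC
    D ↦ AD  (constrained at step 2)

A->DB, B->A, C->BBC, D->AD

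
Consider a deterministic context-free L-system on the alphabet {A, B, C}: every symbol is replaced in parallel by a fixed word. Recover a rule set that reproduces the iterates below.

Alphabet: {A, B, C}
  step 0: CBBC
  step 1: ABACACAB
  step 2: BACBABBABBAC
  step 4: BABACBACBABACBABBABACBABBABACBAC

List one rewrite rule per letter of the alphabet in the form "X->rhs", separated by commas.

A->B, B->AC, C->AB

  step 1 ⇒ step 2: ABACACAB ⇒ B·AC·B·AB·B·AB·B·AC
    A ↦ B
    B ↦ AC
    C ↦ AB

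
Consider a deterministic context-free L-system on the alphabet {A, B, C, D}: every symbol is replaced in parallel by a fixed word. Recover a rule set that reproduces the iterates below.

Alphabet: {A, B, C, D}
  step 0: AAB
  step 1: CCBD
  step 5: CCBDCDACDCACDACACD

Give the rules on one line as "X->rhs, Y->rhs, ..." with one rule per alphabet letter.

A->C, B->BD, C->A, D->CD

  step 0 ⇒ step 1: AAB ⇒ C·C·BD
    A ↦ C
    B ↦ BD
    C ↦ A  (constrained at step 1)
    D ↦ CD  (constrained at step 1)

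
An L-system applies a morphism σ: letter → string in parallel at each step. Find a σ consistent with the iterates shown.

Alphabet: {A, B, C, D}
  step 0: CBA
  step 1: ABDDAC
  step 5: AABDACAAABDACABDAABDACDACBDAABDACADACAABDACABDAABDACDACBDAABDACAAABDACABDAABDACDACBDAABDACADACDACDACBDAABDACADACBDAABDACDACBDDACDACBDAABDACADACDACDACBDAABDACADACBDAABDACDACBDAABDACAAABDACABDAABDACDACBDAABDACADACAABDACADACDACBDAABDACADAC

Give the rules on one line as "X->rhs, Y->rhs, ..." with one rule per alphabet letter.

A->DAC, B->BD, C->A, D->AAB

  step 0 ⇒ step 1: CBA ⇒ A·BD·DAC
    A ↦ DAC
    B ↦ BD
    C ↦ A
    D ↦ AAB  (constrained at step 1)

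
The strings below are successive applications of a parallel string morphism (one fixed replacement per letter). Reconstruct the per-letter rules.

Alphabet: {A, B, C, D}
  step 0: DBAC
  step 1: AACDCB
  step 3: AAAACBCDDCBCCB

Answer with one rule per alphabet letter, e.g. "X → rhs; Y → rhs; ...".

A->D, B->C, C->CB, D->AA

  step 0 ⇒ step 1: DBAC ⇒ AA·C·D·CB
    A ↦ D
    B ↦ C
    C ↦ CB
    D ↦ AA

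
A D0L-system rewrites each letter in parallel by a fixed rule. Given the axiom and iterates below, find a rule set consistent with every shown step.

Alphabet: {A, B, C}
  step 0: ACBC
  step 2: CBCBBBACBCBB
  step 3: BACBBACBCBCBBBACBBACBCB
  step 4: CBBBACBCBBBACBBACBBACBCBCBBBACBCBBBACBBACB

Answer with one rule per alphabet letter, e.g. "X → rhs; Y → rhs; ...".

A->B, B->CB, C->BA

  step 3 ⇒ step 4: BACBBACBCBCBBBACBBACBCB ⇒ CB·B·BA·CB·CB·B·BA·CB·BA·CB·BA·CB·CB·CB·B·BA·CB·CB·B·BA·CB·BA·CB
    A ↦ B
    B ↦ CB
    C ↦ BA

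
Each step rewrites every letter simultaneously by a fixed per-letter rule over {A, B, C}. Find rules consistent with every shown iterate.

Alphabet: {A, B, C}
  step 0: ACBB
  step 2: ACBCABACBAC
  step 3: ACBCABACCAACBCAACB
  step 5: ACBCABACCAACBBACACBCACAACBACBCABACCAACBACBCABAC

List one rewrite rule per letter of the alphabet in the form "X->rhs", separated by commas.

  step 2 ⇒ step 3: ACBCABACBAC ⇒ AC·B·CA·B·AC·CA·AC·B·CA·AC·B
    A ↦ AC
    B ↦ CA
    C ↦ B

A->AC, B->CA, C->B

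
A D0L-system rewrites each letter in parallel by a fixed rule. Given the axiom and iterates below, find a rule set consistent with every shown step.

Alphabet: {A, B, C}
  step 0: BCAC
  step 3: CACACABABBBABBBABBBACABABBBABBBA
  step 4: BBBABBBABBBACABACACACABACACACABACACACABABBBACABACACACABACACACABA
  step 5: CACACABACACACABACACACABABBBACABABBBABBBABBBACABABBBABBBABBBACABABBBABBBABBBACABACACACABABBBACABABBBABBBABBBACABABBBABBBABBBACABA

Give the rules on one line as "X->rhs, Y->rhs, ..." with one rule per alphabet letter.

A->BA, B->CA, C->BB

  step 4 ⇒ step 5: BBBABBBABBBACABACACACABACACACABACACACABABBBACABACACACABACACACABA ⇒ CA·CA·CA·BA·CA·CA·CA·BA·CA·CA·CA·BA·BB·BA·CA·BA·BB·BA·BB·BA·BB·BA·CA·BA·BB·BA·BB·BA·BB·BA·CA·BA·BB·BA·BB·BA·BB·BA·CA·BA·CA·CA·CA·BA·BB·BA·CA·BA·BB·BA·BB·BA·BB·BA·CA·BA·BB·BA·BB·BA·BB·BA·CA·BA
    A ↦ BA
    B ↦ CA
    C ↦ BB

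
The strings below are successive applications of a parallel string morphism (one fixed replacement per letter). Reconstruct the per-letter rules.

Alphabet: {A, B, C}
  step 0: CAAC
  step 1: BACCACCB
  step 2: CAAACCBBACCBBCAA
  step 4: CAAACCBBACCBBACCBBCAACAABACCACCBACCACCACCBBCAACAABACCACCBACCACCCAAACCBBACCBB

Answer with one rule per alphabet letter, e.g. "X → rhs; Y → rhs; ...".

A->ACC, B->CAA, C->B

  step 1 ⇒ step 2: BACCACCB ⇒ CAA·ACC·B·B·ACC·B·B·CAA
    A ↦ ACC
    B ↦ CAA
    C ↦ B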